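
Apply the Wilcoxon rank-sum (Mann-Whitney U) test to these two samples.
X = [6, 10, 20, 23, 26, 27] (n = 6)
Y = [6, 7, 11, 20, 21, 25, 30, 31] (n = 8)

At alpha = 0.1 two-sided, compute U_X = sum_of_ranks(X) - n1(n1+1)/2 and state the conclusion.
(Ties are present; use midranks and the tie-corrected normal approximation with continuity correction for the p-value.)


Step 1: Combine and sort all 14 observations; assign midranks.
sorted (value, group): (6,X), (6,Y), (7,Y), (10,X), (11,Y), (20,X), (20,Y), (21,Y), (23,X), (25,Y), (26,X), (27,X), (30,Y), (31,Y)
ranks: 6->1.5, 6->1.5, 7->3, 10->4, 11->5, 20->6.5, 20->6.5, 21->8, 23->9, 25->10, 26->11, 27->12, 30->13, 31->14
Step 2: Rank sum for X: R1 = 1.5 + 4 + 6.5 + 9 + 11 + 12 = 44.
Step 3: U_X = R1 - n1(n1+1)/2 = 44 - 6*7/2 = 44 - 21 = 23.
       U_Y = n1*n2 - U_X = 48 - 23 = 25.
Step 4: Ties are present, so use the tie-corrected normal approximation (with continuity correction) for the p-value.
Step 5: p-value = 0.948419; compare to alpha = 0.1. fail to reject H0.

U_X = 23, p = 0.948419, fail to reject H0 at alpha = 0.1.


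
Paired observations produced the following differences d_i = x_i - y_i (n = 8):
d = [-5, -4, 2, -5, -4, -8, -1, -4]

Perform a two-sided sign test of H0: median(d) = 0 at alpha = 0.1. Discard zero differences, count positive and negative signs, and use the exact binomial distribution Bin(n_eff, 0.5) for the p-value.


Step 1: Discard zero differences. Original n = 8; n_eff = number of nonzero differences = 8.
Nonzero differences (with sign): -5, -4, +2, -5, -4, -8, -1, -4
Step 2: Count signs: positive = 1, negative = 7.
Step 3: Under H0: P(positive) = 0.5, so the number of positives S ~ Bin(8, 0.5).
Step 4: Two-sided exact p-value = sum of Bin(8,0.5) probabilities at or below the observed probability = 0.070312.
Step 5: alpha = 0.1. reject H0.

n_eff = 8, pos = 1, neg = 7, p = 0.070312, reject H0.


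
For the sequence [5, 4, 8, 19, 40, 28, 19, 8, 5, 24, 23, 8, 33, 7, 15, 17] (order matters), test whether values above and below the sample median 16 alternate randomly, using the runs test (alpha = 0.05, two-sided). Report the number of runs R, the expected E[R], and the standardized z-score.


Step 1: Compute median = 16; label A = above, B = below.
Labels in order: BBBAAAABBAABABBA  (n_A = 8, n_B = 8)
Step 2: Count runs R = 8.
Step 3: Under H0 (random ordering), E[R] = 2*n_A*n_B/(n_A+n_B) + 1 = 2*8*8/16 + 1 = 9.0000.
        Var[R] = 2*n_A*n_B*(2*n_A*n_B - n_A - n_B) / ((n_A+n_B)^2 * (n_A+n_B-1)) = 14336/3840 = 3.7333.
        SD[R] = 1.9322.
Step 4: Continuity-corrected z = (R + 0.5 - E[R]) / SD[R] = (8 + 0.5 - 9.0000) / 1.9322 = -0.2588.
Step 5: Two-sided p-value via normal approximation = 2*(1 - Phi(|z|)) = 0.795809.
Step 6: alpha = 0.05. fail to reject H0.

R = 8, z = -0.2588, p = 0.795809, fail to reject H0.


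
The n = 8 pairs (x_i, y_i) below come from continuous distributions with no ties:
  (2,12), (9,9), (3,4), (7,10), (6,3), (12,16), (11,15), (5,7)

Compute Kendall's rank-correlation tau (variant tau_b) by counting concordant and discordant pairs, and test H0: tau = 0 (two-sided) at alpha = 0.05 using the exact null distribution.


Step 1: Enumerate the 28 unordered pairs (i,j) with i<j and classify each by sign(x_j-x_i) * sign(y_j-y_i).
  (1,2):dx=+7,dy=-3->D; (1,3):dx=+1,dy=-8->D; (1,4):dx=+5,dy=-2->D; (1,5):dx=+4,dy=-9->D
  (1,6):dx=+10,dy=+4->C; (1,7):dx=+9,dy=+3->C; (1,8):dx=+3,dy=-5->D; (2,3):dx=-6,dy=-5->C
  (2,4):dx=-2,dy=+1->D; (2,5):dx=-3,dy=-6->C; (2,6):dx=+3,dy=+7->C; (2,7):dx=+2,dy=+6->C
  (2,8):dx=-4,dy=-2->C; (3,4):dx=+4,dy=+6->C; (3,5):dx=+3,dy=-1->D; (3,6):dx=+9,dy=+12->C
  (3,7):dx=+8,dy=+11->C; (3,8):dx=+2,dy=+3->C; (4,5):dx=-1,dy=-7->C; (4,6):dx=+5,dy=+6->C
  (4,7):dx=+4,dy=+5->C; (4,8):dx=-2,dy=-3->C; (5,6):dx=+6,dy=+13->C; (5,7):dx=+5,dy=+12->C
  (5,8):dx=-1,dy=+4->D; (6,7):dx=-1,dy=-1->C; (6,8):dx=-7,dy=-9->C; (7,8):dx=-6,dy=-8->C
Step 2: C = 20, D = 8, total pairs = 28.
Step 3: tau = (C - D)/(n(n-1)/2) = (20 - 8)/28 = 0.428571.
Step 4: Exact two-sided p-value (enumerate n! = 40320 permutations of y under H0): p = 0.178869.
Step 5: alpha = 0.05. fail to reject H0.

tau_b = 0.4286 (C=20, D=8), p = 0.178869, fail to reject H0.


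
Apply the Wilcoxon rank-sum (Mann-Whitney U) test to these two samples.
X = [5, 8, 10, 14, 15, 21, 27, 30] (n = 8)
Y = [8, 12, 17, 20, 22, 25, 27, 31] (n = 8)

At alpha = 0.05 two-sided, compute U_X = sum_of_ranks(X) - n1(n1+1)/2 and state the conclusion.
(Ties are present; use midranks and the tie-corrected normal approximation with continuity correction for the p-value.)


Step 1: Combine and sort all 16 observations; assign midranks.
sorted (value, group): (5,X), (8,X), (8,Y), (10,X), (12,Y), (14,X), (15,X), (17,Y), (20,Y), (21,X), (22,Y), (25,Y), (27,X), (27,Y), (30,X), (31,Y)
ranks: 5->1, 8->2.5, 8->2.5, 10->4, 12->5, 14->6, 15->7, 17->8, 20->9, 21->10, 22->11, 25->12, 27->13.5, 27->13.5, 30->15, 31->16
Step 2: Rank sum for X: R1 = 1 + 2.5 + 4 + 6 + 7 + 10 + 13.5 + 15 = 59.
Step 3: U_X = R1 - n1(n1+1)/2 = 59 - 8*9/2 = 59 - 36 = 23.
       U_Y = n1*n2 - U_X = 64 - 23 = 41.
Step 4: Ties are present, so use the tie-corrected normal approximation (with continuity correction) for the p-value.
Step 5: p-value = 0.371325; compare to alpha = 0.05. fail to reject H0.

U_X = 23, p = 0.371325, fail to reject H0 at alpha = 0.05.


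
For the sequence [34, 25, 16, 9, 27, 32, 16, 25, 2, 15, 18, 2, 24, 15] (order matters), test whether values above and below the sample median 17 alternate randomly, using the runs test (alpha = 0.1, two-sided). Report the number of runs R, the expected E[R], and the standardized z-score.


Step 1: Compute median = 17; label A = above, B = below.
Labels in order: AABBAABABBABAB  (n_A = 7, n_B = 7)
Step 2: Count runs R = 10.
Step 3: Under H0 (random ordering), E[R] = 2*n_A*n_B/(n_A+n_B) + 1 = 2*7*7/14 + 1 = 8.0000.
        Var[R] = 2*n_A*n_B*(2*n_A*n_B - n_A - n_B) / ((n_A+n_B)^2 * (n_A+n_B-1)) = 8232/2548 = 3.2308.
        SD[R] = 1.7974.
Step 4: Continuity-corrected z = (R - 0.5 - E[R]) / SD[R] = (10 - 0.5 - 8.0000) / 1.7974 = 0.8345.
Step 5: Two-sided p-value via normal approximation = 2*(1 - Phi(|z|)) = 0.403986.
Step 6: alpha = 0.1. fail to reject H0.

R = 10, z = 0.8345, p = 0.403986, fail to reject H0.


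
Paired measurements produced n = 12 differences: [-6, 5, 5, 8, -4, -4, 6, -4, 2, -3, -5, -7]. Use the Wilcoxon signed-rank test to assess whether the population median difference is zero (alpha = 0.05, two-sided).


Step 1: Drop any zero differences (none here) and take |d_i|.
|d| = [6, 5, 5, 8, 4, 4, 6, 4, 2, 3, 5, 7]
Step 2: Midrank |d_i| (ties get averaged ranks).
ranks: |6|->9.5, |5|->7, |5|->7, |8|->12, |4|->4, |4|->4, |6|->9.5, |4|->4, |2|->1, |3|->2, |5|->7, |7|->11
Step 3: Attach original signs; sum ranks with positive sign and with negative sign.
W+ = 7 + 7 + 12 + 9.5 + 1 = 36.5
W- = 9.5 + 4 + 4 + 4 + 2 + 7 + 11 = 41.5
(Check: W+ + W- = 78 should equal n(n+1)/2 = 78.)
Step 4: Test statistic W = min(W+, W-) = 36.5.
Step 5: Ties in |d|, so use the tie-corrected normal approximation.
        E[W] = n(n+1)/4 = 12*13/4 = 39.
        Tie groups: |d|=4 (t=3), |d|=5 (t=3), |d|=6 (t=2); sum(t^3 - t) = 54.
        Var[W] = n(n+1)(2n+1)/24 - sum(t^3-t)/48 = 3900/24 - 54/48 = 161.375.
        z = (W - E[W]) / sqrt(Var[W]) = (36.5 - 39) / 12.7033 = -0.1968.
        Two-sided p = 2*Phi(z) = 0.843985.
Step 6: alpha = 0.05. fail to reject H0.

W+ = 36.5, W- = 41.5, W = min = 36.5, p = 0.843985, fail to reject H0.


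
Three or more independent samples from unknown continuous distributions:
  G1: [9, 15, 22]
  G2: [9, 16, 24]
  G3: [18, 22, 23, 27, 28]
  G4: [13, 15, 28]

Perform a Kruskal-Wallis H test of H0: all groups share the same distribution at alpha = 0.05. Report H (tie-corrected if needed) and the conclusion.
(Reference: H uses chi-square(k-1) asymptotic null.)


Step 1: Combine all N = 14 observations and assign midranks.
sorted (value, group, rank): (9,G1,1.5), (9,G2,1.5), (13,G4,3), (15,G1,4.5), (15,G4,4.5), (16,G2,6), (18,G3,7), (22,G1,8.5), (22,G3,8.5), (23,G3,10), (24,G2,11), (27,G3,12), (28,G3,13.5), (28,G4,13.5)
Step 2: Sum ranks within each group.
R_1 = 14.5 (n_1 = 3)
R_2 = 18.5 (n_2 = 3)
R_3 = 51 (n_3 = 5)
R_4 = 21 (n_4 = 3)
Step 3: H = 12/(N(N+1)) * sum(R_i^2/n_i) - 3(N+1)
     = 12/(14*15) * (14.5^2/3 + 18.5^2/3 + 51^2/5 + 21^2/3) - 3*15
     = 0.057143 * 851.367 - 45
     = 3.649524.
Step 4: Ties present; correction factor C = 1 - 24/(14^3 - 14) = 0.991209. Corrected H = 3.649524 / 0.991209 = 3.681892.
Step 5: Under H0, H ~ chi^2(3); p-value = 0.297926.
Step 6: alpha = 0.05. fail to reject H0.

H = 3.6819, df = 3, p = 0.297926, fail to reject H0.


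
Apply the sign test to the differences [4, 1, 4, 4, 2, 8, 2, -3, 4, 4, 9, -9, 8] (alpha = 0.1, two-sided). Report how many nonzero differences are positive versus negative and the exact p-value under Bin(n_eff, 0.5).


Step 1: Discard zero differences. Original n = 13; n_eff = number of nonzero differences = 13.
Nonzero differences (with sign): +4, +1, +4, +4, +2, +8, +2, -3, +4, +4, +9, -9, +8
Step 2: Count signs: positive = 11, negative = 2.
Step 3: Under H0: P(positive) = 0.5, so the number of positives S ~ Bin(13, 0.5).
Step 4: Two-sided exact p-value = sum of Bin(13,0.5) probabilities at or below the observed probability = 0.022461.
Step 5: alpha = 0.1. reject H0.

n_eff = 13, pos = 11, neg = 2, p = 0.022461, reject H0.


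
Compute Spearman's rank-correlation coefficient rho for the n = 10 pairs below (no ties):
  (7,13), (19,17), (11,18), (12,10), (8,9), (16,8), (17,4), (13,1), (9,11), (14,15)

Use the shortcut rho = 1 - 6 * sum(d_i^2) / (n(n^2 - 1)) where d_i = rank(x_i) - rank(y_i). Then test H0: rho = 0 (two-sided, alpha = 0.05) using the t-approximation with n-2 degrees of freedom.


Step 1: Rank x and y separately (midranks; no ties here).
rank(x): 7->1, 19->10, 11->4, 12->5, 8->2, 16->8, 17->9, 13->6, 9->3, 14->7
rank(y): 13->7, 17->9, 18->10, 10->5, 9->4, 8->3, 4->2, 1->1, 11->6, 15->8
Step 2: d_i = R_x(i) - R_y(i); compute d_i^2.
  (1-7)^2=36, (10-9)^2=1, (4-10)^2=36, (5-5)^2=0, (2-4)^2=4, (8-3)^2=25, (9-2)^2=49, (6-1)^2=25, (3-6)^2=9, (7-8)^2=1
sum(d^2) = 186.
Step 3: rho = 1 - 6*186 / (10*(10^2 - 1)) = 1 - 1116/990 = -0.127273.
Step 4: Under H0, t = rho * sqrt((n-2)/(1-rho^2)) = -0.3629 ~ t(8).
Step 5: Two-sided p-value from the t-distribution with 8 df = 0.726057.
Step 6: alpha = 0.05. fail to reject H0.

rho = -0.1273, p = 0.726057, fail to reject H0 at alpha = 0.05.


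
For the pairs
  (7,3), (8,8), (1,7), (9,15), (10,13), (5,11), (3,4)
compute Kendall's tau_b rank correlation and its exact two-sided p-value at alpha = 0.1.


Step 1: Enumerate the 21 unordered pairs (i,j) with i<j and classify each by sign(x_j-x_i) * sign(y_j-y_i).
  (1,2):dx=+1,dy=+5->C; (1,3):dx=-6,dy=+4->D; (1,4):dx=+2,dy=+12->C; (1,5):dx=+3,dy=+10->C
  (1,6):dx=-2,dy=+8->D; (1,7):dx=-4,dy=+1->D; (2,3):dx=-7,dy=-1->C; (2,4):dx=+1,dy=+7->C
  (2,5):dx=+2,dy=+5->C; (2,6):dx=-3,dy=+3->D; (2,7):dx=-5,dy=-4->C; (3,4):dx=+8,dy=+8->C
  (3,5):dx=+9,dy=+6->C; (3,6):dx=+4,dy=+4->C; (3,7):dx=+2,dy=-3->D; (4,5):dx=+1,dy=-2->D
  (4,6):dx=-4,dy=-4->C; (4,7):dx=-6,dy=-11->C; (5,6):dx=-5,dy=-2->C; (5,7):dx=-7,dy=-9->C
  (6,7):dx=-2,dy=-7->C
Step 2: C = 15, D = 6, total pairs = 21.
Step 3: tau = (C - D)/(n(n-1)/2) = (15 - 6)/21 = 0.428571.
Step 4: Exact two-sided p-value (enumerate n! = 5040 permutations of y under H0): p = 0.238889.
Step 5: alpha = 0.1. fail to reject H0.

tau_b = 0.4286 (C=15, D=6), p = 0.238889, fail to reject H0.


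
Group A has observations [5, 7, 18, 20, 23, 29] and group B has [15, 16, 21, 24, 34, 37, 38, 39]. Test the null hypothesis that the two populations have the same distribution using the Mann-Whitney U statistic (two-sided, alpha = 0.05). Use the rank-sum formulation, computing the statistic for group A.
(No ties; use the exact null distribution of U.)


Step 1: Combine and sort all 14 observations; assign midranks.
sorted (value, group): (5,X), (7,X), (15,Y), (16,Y), (18,X), (20,X), (21,Y), (23,X), (24,Y), (29,X), (34,Y), (37,Y), (38,Y), (39,Y)
ranks: 5->1, 7->2, 15->3, 16->4, 18->5, 20->6, 21->7, 23->8, 24->9, 29->10, 34->11, 37->12, 38->13, 39->14
Step 2: Rank sum for X: R1 = 1 + 2 + 5 + 6 + 8 + 10 = 32.
Step 3: U_X = R1 - n1(n1+1)/2 = 32 - 6*7/2 = 32 - 21 = 11.
       U_Y = n1*n2 - U_X = 48 - 11 = 37.
Step 4: No ties, so the exact null distribution of U (based on enumerating the C(14,6) = 3003 equally likely rank assignments) gives the two-sided p-value.
Step 5: p-value = 0.107892; compare to alpha = 0.05. fail to reject H0.

U_X = 11, p = 0.107892, fail to reject H0 at alpha = 0.05.


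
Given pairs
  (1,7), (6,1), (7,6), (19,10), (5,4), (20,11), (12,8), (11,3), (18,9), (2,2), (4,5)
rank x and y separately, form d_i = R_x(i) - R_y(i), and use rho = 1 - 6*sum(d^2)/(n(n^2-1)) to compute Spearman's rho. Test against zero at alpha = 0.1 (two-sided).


Step 1: Rank x and y separately (midranks; no ties here).
rank(x): 1->1, 6->5, 7->6, 19->10, 5->4, 20->11, 12->8, 11->7, 18->9, 2->2, 4->3
rank(y): 7->7, 1->1, 6->6, 10->10, 4->4, 11->11, 8->8, 3->3, 9->9, 2->2, 5->5
Step 2: d_i = R_x(i) - R_y(i); compute d_i^2.
  (1-7)^2=36, (5-1)^2=16, (6-6)^2=0, (10-10)^2=0, (4-4)^2=0, (11-11)^2=0, (8-8)^2=0, (7-3)^2=16, (9-9)^2=0, (2-2)^2=0, (3-5)^2=4
sum(d^2) = 72.
Step 3: rho = 1 - 6*72 / (11*(11^2 - 1)) = 1 - 432/1320 = 0.672727.
Step 4: Under H0, t = rho * sqrt((n-2)/(1-rho^2)) = 2.7277 ~ t(9).
Step 5: Two-sided p-value from the t-distribution with 9 df = 0.023313.
Step 6: alpha = 0.1. reject H0.

rho = 0.6727, p = 0.023313, reject H0 at alpha = 0.1.


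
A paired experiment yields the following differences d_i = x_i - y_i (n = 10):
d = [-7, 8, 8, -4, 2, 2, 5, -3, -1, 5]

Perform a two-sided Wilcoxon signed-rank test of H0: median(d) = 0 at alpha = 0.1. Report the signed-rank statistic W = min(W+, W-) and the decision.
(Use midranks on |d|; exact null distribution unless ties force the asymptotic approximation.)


Step 1: Drop any zero differences (none here) and take |d_i|.
|d| = [7, 8, 8, 4, 2, 2, 5, 3, 1, 5]
Step 2: Midrank |d_i| (ties get averaged ranks).
ranks: |7|->8, |8|->9.5, |8|->9.5, |4|->5, |2|->2.5, |2|->2.5, |5|->6.5, |3|->4, |1|->1, |5|->6.5
Step 3: Attach original signs; sum ranks with positive sign and with negative sign.
W+ = 9.5 + 9.5 + 2.5 + 2.5 + 6.5 + 6.5 = 37
W- = 8 + 5 + 4 + 1 = 18
(Check: W+ + W- = 55 should equal n(n+1)/2 = 55.)
Step 4: Test statistic W = min(W+, W-) = 18.
Step 5: Ties in |d|, so use the tie-corrected normal approximation.
        E[W] = n(n+1)/4 = 10*11/4 = 27.5.
        Tie groups: |d|=2 (t=2), |d|=5 (t=2), |d|=8 (t=2); sum(t^3 - t) = 18.
        Var[W] = n(n+1)(2n+1)/24 - sum(t^3-t)/48 = 2310/24 - 18/48 = 95.875.
        z = (W - E[W]) / sqrt(Var[W]) = (18 - 27.5) / 9.7916 = -0.9702.
        Two-sided p = 2*Phi(z) = 0.331936.
Step 6: alpha = 0.1. fail to reject H0.

W+ = 37, W- = 18, W = min = 18, p = 0.331936, fail to reject H0.


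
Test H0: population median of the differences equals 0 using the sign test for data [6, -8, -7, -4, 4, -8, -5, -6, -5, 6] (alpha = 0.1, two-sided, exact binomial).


Step 1: Discard zero differences. Original n = 10; n_eff = number of nonzero differences = 10.
Nonzero differences (with sign): +6, -8, -7, -4, +4, -8, -5, -6, -5, +6
Step 2: Count signs: positive = 3, negative = 7.
Step 3: Under H0: P(positive) = 0.5, so the number of positives S ~ Bin(10, 0.5).
Step 4: Two-sided exact p-value = sum of Bin(10,0.5) probabilities at or below the observed probability = 0.343750.
Step 5: alpha = 0.1. fail to reject H0.

n_eff = 10, pos = 3, neg = 7, p = 0.343750, fail to reject H0.


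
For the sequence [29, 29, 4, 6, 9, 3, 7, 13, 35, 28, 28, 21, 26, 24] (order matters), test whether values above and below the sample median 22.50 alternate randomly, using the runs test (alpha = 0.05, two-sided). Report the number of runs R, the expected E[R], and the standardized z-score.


Step 1: Compute median = 22.50; label A = above, B = below.
Labels in order: AABBBBBBAAABAA  (n_A = 7, n_B = 7)
Step 2: Count runs R = 5.
Step 3: Under H0 (random ordering), E[R] = 2*n_A*n_B/(n_A+n_B) + 1 = 2*7*7/14 + 1 = 8.0000.
        Var[R] = 2*n_A*n_B*(2*n_A*n_B - n_A - n_B) / ((n_A+n_B)^2 * (n_A+n_B-1)) = 8232/2548 = 3.2308.
        SD[R] = 1.7974.
Step 4: Continuity-corrected z = (R + 0.5 - E[R]) / SD[R] = (5 + 0.5 - 8.0000) / 1.7974 = -1.3909.
Step 5: Two-sided p-value via normal approximation = 2*(1 - Phi(|z|)) = 0.164264.
Step 6: alpha = 0.05. fail to reject H0.

R = 5, z = -1.3909, p = 0.164264, fail to reject H0.


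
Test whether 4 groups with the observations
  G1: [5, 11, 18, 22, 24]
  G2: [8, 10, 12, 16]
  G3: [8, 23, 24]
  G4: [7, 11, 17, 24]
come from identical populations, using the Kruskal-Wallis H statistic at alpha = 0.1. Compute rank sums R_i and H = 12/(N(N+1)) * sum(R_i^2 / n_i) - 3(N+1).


Step 1: Combine all N = 16 observations and assign midranks.
sorted (value, group, rank): (5,G1,1), (7,G4,2), (8,G2,3.5), (8,G3,3.5), (10,G2,5), (11,G1,6.5), (11,G4,6.5), (12,G2,8), (16,G2,9), (17,G4,10), (18,G1,11), (22,G1,12), (23,G3,13), (24,G1,15), (24,G3,15), (24,G4,15)
Step 2: Sum ranks within each group.
R_1 = 45.5 (n_1 = 5)
R_2 = 25.5 (n_2 = 4)
R_3 = 31.5 (n_3 = 3)
R_4 = 33.5 (n_4 = 4)
Step 3: H = 12/(N(N+1)) * sum(R_i^2/n_i) - 3(N+1)
     = 12/(16*17) * (45.5^2/5 + 25.5^2/4 + 31.5^2/3 + 33.5^2/4) - 3*17
     = 0.044118 * 1187.92 - 51
     = 1.408456.
Step 4: Ties present; correction factor C = 1 - 36/(16^3 - 16) = 0.991176. Corrected H = 1.408456 / 0.991176 = 1.420994.
Step 5: Under H0, H ~ chi^2(3); p-value = 0.700621.
Step 6: alpha = 0.1. fail to reject H0.

H = 1.4210, df = 3, p = 0.700621, fail to reject H0.


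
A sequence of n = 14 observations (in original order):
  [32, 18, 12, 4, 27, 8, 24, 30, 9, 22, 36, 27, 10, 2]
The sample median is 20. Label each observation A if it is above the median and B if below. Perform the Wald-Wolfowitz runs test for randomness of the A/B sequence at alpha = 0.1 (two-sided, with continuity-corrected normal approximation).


Step 1: Compute median = 20; label A = above, B = below.
Labels in order: ABBBABAABAAABB  (n_A = 7, n_B = 7)
Step 2: Count runs R = 8.
Step 3: Under H0 (random ordering), E[R] = 2*n_A*n_B/(n_A+n_B) + 1 = 2*7*7/14 + 1 = 8.0000.
        Var[R] = 2*n_A*n_B*(2*n_A*n_B - n_A - n_B) / ((n_A+n_B)^2 * (n_A+n_B-1)) = 8232/2548 = 3.2308.
        SD[R] = 1.7974.
Step 4: R = E[R], so z = 0 with no continuity correction.
Step 5: Two-sided p-value via normal approximation = 2*(1 - Phi(|z|)) = 1.000000.
Step 6: alpha = 0.1. fail to reject H0.

R = 8, z = 0.0000, p = 1.000000, fail to reject H0.


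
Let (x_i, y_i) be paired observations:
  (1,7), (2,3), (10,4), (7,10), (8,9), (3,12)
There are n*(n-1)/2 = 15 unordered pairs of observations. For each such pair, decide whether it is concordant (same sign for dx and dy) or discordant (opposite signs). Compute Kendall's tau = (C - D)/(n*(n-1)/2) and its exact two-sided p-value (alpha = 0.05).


Step 1: Enumerate the 15 unordered pairs (i,j) with i<j and classify each by sign(x_j-x_i) * sign(y_j-y_i).
  (1,2):dx=+1,dy=-4->D; (1,3):dx=+9,dy=-3->D; (1,4):dx=+6,dy=+3->C; (1,5):dx=+7,dy=+2->C
  (1,6):dx=+2,dy=+5->C; (2,3):dx=+8,dy=+1->C; (2,4):dx=+5,dy=+7->C; (2,5):dx=+6,dy=+6->C
  (2,6):dx=+1,dy=+9->C; (3,4):dx=-3,dy=+6->D; (3,5):dx=-2,dy=+5->D; (3,6):dx=-7,dy=+8->D
  (4,5):dx=+1,dy=-1->D; (4,6):dx=-4,dy=+2->D; (5,6):dx=-5,dy=+3->D
Step 2: C = 7, D = 8, total pairs = 15.
Step 3: tau = (C - D)/(n(n-1)/2) = (7 - 8)/15 = -0.066667.
Step 4: Exact two-sided p-value (enumerate n! = 720 permutations of y under H0): p = 1.000000.
Step 5: alpha = 0.05. fail to reject H0.

tau_b = -0.0667 (C=7, D=8), p = 1.000000, fail to reject H0.


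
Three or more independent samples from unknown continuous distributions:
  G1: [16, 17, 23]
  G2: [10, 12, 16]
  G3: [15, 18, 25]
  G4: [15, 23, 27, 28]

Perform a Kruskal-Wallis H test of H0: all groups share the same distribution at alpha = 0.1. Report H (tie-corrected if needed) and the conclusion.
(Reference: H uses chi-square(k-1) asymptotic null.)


Step 1: Combine all N = 13 observations and assign midranks.
sorted (value, group, rank): (10,G2,1), (12,G2,2), (15,G3,3.5), (15,G4,3.5), (16,G1,5.5), (16,G2,5.5), (17,G1,7), (18,G3,8), (23,G1,9.5), (23,G4,9.5), (25,G3,11), (27,G4,12), (28,G4,13)
Step 2: Sum ranks within each group.
R_1 = 22 (n_1 = 3)
R_2 = 8.5 (n_2 = 3)
R_3 = 22.5 (n_3 = 3)
R_4 = 38 (n_4 = 4)
Step 3: H = 12/(N(N+1)) * sum(R_i^2/n_i) - 3(N+1)
     = 12/(13*14) * (22^2/3 + 8.5^2/3 + 22.5^2/3 + 38^2/4) - 3*14
     = 0.065934 * 715.167 - 42
     = 5.153846.
Step 4: Ties present; correction factor C = 1 - 18/(13^3 - 13) = 0.991758. Corrected H = 5.153846 / 0.991758 = 5.196676.
Step 5: Under H0, H ~ chi^2(3); p-value = 0.157949.
Step 6: alpha = 0.1. fail to reject H0.

H = 5.1967, df = 3, p = 0.157949, fail to reject H0.


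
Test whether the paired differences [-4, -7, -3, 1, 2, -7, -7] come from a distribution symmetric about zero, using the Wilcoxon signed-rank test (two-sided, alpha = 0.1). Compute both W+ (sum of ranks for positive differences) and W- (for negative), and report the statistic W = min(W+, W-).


Step 1: Drop any zero differences (none here) and take |d_i|.
|d| = [4, 7, 3, 1, 2, 7, 7]
Step 2: Midrank |d_i| (ties get averaged ranks).
ranks: |4|->4, |7|->6, |3|->3, |1|->1, |2|->2, |7|->6, |7|->6
Step 3: Attach original signs; sum ranks with positive sign and with negative sign.
W+ = 1 + 2 = 3
W- = 4 + 6 + 3 + 6 + 6 = 25
(Check: W+ + W- = 28 should equal n(n+1)/2 = 28.)
Step 4: Test statistic W = min(W+, W-) = 3.
Step 5: Ties in |d|, so use the tie-corrected normal approximation.
        E[W] = n(n+1)/4 = 7*8/4 = 14.
        Tie groups: |d|=7 (t=3); sum(t^3 - t) = 24.
        Var[W] = n(n+1)(2n+1)/24 - sum(t^3-t)/48 = 840/24 - 24/48 = 34.5.
        z = (W - E[W]) / sqrt(Var[W]) = (3 - 14) / 5.8737 = -1.8728.
        Two-sided p = 2*Phi(z) = 0.061101.
Step 6: alpha = 0.1. reject H0.

W+ = 3, W- = 25, W = min = 3, p = 0.061101, reject H0.


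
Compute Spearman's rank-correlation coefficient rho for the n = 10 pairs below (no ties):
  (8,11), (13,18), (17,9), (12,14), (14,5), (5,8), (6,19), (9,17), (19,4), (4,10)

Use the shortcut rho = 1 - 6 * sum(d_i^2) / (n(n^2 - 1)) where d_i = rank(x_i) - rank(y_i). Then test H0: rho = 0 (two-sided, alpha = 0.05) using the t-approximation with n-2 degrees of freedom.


Step 1: Rank x and y separately (midranks; no ties here).
rank(x): 8->4, 13->7, 17->9, 12->6, 14->8, 5->2, 6->3, 9->5, 19->10, 4->1
rank(y): 11->6, 18->9, 9->4, 14->7, 5->2, 8->3, 19->10, 17->8, 4->1, 10->5
Step 2: d_i = R_x(i) - R_y(i); compute d_i^2.
  (4-6)^2=4, (7-9)^2=4, (9-4)^2=25, (6-7)^2=1, (8-2)^2=36, (2-3)^2=1, (3-10)^2=49, (5-8)^2=9, (10-1)^2=81, (1-5)^2=16
sum(d^2) = 226.
Step 3: rho = 1 - 6*226 / (10*(10^2 - 1)) = 1 - 1356/990 = -0.369697.
Step 4: Under H0, t = rho * sqrt((n-2)/(1-rho^2)) = -1.1254 ~ t(8).
Step 5: Two-sided p-value from the t-distribution with 8 df = 0.293050.
Step 6: alpha = 0.05. fail to reject H0.

rho = -0.3697, p = 0.293050, fail to reject H0 at alpha = 0.05.


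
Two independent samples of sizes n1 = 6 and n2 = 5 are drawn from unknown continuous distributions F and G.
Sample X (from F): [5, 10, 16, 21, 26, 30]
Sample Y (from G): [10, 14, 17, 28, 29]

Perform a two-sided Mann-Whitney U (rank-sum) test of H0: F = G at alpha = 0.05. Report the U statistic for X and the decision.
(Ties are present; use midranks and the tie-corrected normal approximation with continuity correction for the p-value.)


Step 1: Combine and sort all 11 observations; assign midranks.
sorted (value, group): (5,X), (10,X), (10,Y), (14,Y), (16,X), (17,Y), (21,X), (26,X), (28,Y), (29,Y), (30,X)
ranks: 5->1, 10->2.5, 10->2.5, 14->4, 16->5, 17->6, 21->7, 26->8, 28->9, 29->10, 30->11
Step 2: Rank sum for X: R1 = 1 + 2.5 + 5 + 7 + 8 + 11 = 34.5.
Step 3: U_X = R1 - n1(n1+1)/2 = 34.5 - 6*7/2 = 34.5 - 21 = 13.5.
       U_Y = n1*n2 - U_X = 30 - 13.5 = 16.5.
Step 4: Ties are present, so use the tie-corrected normal approximation (with continuity correction) for the p-value.
Step 5: p-value = 0.854805; compare to alpha = 0.05. fail to reject H0.

U_X = 13.5, p = 0.854805, fail to reject H0 at alpha = 0.05.


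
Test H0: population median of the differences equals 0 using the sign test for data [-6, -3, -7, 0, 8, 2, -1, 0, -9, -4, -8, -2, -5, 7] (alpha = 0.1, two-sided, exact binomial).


Step 1: Discard zero differences. Original n = 14; n_eff = number of nonzero differences = 12.
Nonzero differences (with sign): -6, -3, -7, +8, +2, -1, -9, -4, -8, -2, -5, +7
Step 2: Count signs: positive = 3, negative = 9.
Step 3: Under H0: P(positive) = 0.5, so the number of positives S ~ Bin(12, 0.5).
Step 4: Two-sided exact p-value = sum of Bin(12,0.5) probabilities at or below the observed probability = 0.145996.
Step 5: alpha = 0.1. fail to reject H0.

n_eff = 12, pos = 3, neg = 9, p = 0.145996, fail to reject H0.


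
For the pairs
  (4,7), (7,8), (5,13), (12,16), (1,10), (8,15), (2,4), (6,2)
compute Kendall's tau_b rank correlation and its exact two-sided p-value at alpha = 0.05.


Step 1: Enumerate the 28 unordered pairs (i,j) with i<j and classify each by sign(x_j-x_i) * sign(y_j-y_i).
  (1,2):dx=+3,dy=+1->C; (1,3):dx=+1,dy=+6->C; (1,4):dx=+8,dy=+9->C; (1,5):dx=-3,dy=+3->D
  (1,6):dx=+4,dy=+8->C; (1,7):dx=-2,dy=-3->C; (1,8):dx=+2,dy=-5->D; (2,3):dx=-2,dy=+5->D
  (2,4):dx=+5,dy=+8->C; (2,5):dx=-6,dy=+2->D; (2,6):dx=+1,dy=+7->C; (2,7):dx=-5,dy=-4->C
  (2,8):dx=-1,dy=-6->C; (3,4):dx=+7,dy=+3->C; (3,5):dx=-4,dy=-3->C; (3,6):dx=+3,dy=+2->C
  (3,7):dx=-3,dy=-9->C; (3,8):dx=+1,dy=-11->D; (4,5):dx=-11,dy=-6->C; (4,6):dx=-4,dy=-1->C
  (4,7):dx=-10,dy=-12->C; (4,8):dx=-6,dy=-14->C; (5,6):dx=+7,dy=+5->C; (5,7):dx=+1,dy=-6->D
  (5,8):dx=+5,dy=-8->D; (6,7):dx=-6,dy=-11->C; (6,8):dx=-2,dy=-13->C; (7,8):dx=+4,dy=-2->D
Step 2: C = 20, D = 8, total pairs = 28.
Step 3: tau = (C - D)/(n(n-1)/2) = (20 - 8)/28 = 0.428571.
Step 4: Exact two-sided p-value (enumerate n! = 40320 permutations of y under H0): p = 0.178869.
Step 5: alpha = 0.05. fail to reject H0.

tau_b = 0.4286 (C=20, D=8), p = 0.178869, fail to reject H0.


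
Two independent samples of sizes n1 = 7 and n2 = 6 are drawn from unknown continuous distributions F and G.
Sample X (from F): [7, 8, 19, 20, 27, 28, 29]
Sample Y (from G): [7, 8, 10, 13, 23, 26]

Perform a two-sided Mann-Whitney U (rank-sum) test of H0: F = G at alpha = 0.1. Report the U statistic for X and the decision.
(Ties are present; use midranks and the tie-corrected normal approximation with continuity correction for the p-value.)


Step 1: Combine and sort all 13 observations; assign midranks.
sorted (value, group): (7,X), (7,Y), (8,X), (8,Y), (10,Y), (13,Y), (19,X), (20,X), (23,Y), (26,Y), (27,X), (28,X), (29,X)
ranks: 7->1.5, 7->1.5, 8->3.5, 8->3.5, 10->5, 13->6, 19->7, 20->8, 23->9, 26->10, 27->11, 28->12, 29->13
Step 2: Rank sum for X: R1 = 1.5 + 3.5 + 7 + 8 + 11 + 12 + 13 = 56.
Step 3: U_X = R1 - n1(n1+1)/2 = 56 - 7*8/2 = 56 - 28 = 28.
       U_Y = n1*n2 - U_X = 42 - 28 = 14.
Step 4: Ties are present, so use the tie-corrected normal approximation (with continuity correction) for the p-value.
Step 5: p-value = 0.351785; compare to alpha = 0.1. fail to reject H0.

U_X = 28, p = 0.351785, fail to reject H0 at alpha = 0.1.


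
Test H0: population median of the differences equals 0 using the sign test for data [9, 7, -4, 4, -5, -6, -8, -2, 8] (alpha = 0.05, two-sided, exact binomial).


Step 1: Discard zero differences. Original n = 9; n_eff = number of nonzero differences = 9.
Nonzero differences (with sign): +9, +7, -4, +4, -5, -6, -8, -2, +8
Step 2: Count signs: positive = 4, negative = 5.
Step 3: Under H0: P(positive) = 0.5, so the number of positives S ~ Bin(9, 0.5).
Step 4: Two-sided exact p-value = sum of Bin(9,0.5) probabilities at or below the observed probability = 1.000000.
Step 5: alpha = 0.05. fail to reject H0.

n_eff = 9, pos = 4, neg = 5, p = 1.000000, fail to reject H0.


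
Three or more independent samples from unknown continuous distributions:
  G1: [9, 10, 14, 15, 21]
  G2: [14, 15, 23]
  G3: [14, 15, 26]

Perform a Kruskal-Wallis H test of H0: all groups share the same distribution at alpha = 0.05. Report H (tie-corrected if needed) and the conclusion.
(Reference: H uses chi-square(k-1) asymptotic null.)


Step 1: Combine all N = 11 observations and assign midranks.
sorted (value, group, rank): (9,G1,1), (10,G1,2), (14,G1,4), (14,G2,4), (14,G3,4), (15,G1,7), (15,G2,7), (15,G3,7), (21,G1,9), (23,G2,10), (26,G3,11)
Step 2: Sum ranks within each group.
R_1 = 23 (n_1 = 5)
R_2 = 21 (n_2 = 3)
R_3 = 22 (n_3 = 3)
Step 3: H = 12/(N(N+1)) * sum(R_i^2/n_i) - 3(N+1)
     = 12/(11*12) * (23^2/5 + 21^2/3 + 22^2/3) - 3*12
     = 0.090909 * 414.133 - 36
     = 1.648485.
Step 4: Ties present; correction factor C = 1 - 48/(11^3 - 11) = 0.963636. Corrected H = 1.648485 / 0.963636 = 1.710692.
Step 5: Under H0, H ~ chi^2(2); p-value = 0.425136.
Step 6: alpha = 0.05. fail to reject H0.

H = 1.7107, df = 2, p = 0.425136, fail to reject H0.


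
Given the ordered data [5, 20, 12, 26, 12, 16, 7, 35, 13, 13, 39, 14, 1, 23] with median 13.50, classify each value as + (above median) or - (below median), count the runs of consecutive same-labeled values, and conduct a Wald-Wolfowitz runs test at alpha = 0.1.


Step 1: Compute median = 13.50; label A = above, B = below.
Labels in order: BABABABABBAABA  (n_A = 7, n_B = 7)
Step 2: Count runs R = 12.
Step 3: Under H0 (random ordering), E[R] = 2*n_A*n_B/(n_A+n_B) + 1 = 2*7*7/14 + 1 = 8.0000.
        Var[R] = 2*n_A*n_B*(2*n_A*n_B - n_A - n_B) / ((n_A+n_B)^2 * (n_A+n_B-1)) = 8232/2548 = 3.2308.
        SD[R] = 1.7974.
Step 4: Continuity-corrected z = (R - 0.5 - E[R]) / SD[R] = (12 - 0.5 - 8.0000) / 1.7974 = 1.9472.
Step 5: Two-sided p-value via normal approximation = 2*(1 - Phi(|z|)) = 0.051508.
Step 6: alpha = 0.1. reject H0.

R = 12, z = 1.9472, p = 0.051508, reject H0.


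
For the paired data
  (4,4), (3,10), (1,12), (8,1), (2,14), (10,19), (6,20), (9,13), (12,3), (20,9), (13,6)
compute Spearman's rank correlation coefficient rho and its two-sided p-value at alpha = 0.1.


Step 1: Rank x and y separately (midranks; no ties here).
rank(x): 4->4, 3->3, 1->1, 8->6, 2->2, 10->8, 6->5, 9->7, 12->9, 20->11, 13->10
rank(y): 4->3, 10->6, 12->7, 1->1, 14->9, 19->10, 20->11, 13->8, 3->2, 9->5, 6->4
Step 2: d_i = R_x(i) - R_y(i); compute d_i^2.
  (4-3)^2=1, (3-6)^2=9, (1-7)^2=36, (6-1)^2=25, (2-9)^2=49, (8-10)^2=4, (5-11)^2=36, (7-8)^2=1, (9-2)^2=49, (11-5)^2=36, (10-4)^2=36
sum(d^2) = 282.
Step 3: rho = 1 - 6*282 / (11*(11^2 - 1)) = 1 - 1692/1320 = -0.281818.
Step 4: Under H0, t = rho * sqrt((n-2)/(1-rho^2)) = -0.8812 ~ t(9).
Step 5: Two-sided p-value from the t-distribution with 9 df = 0.401145.
Step 6: alpha = 0.1. fail to reject H0.

rho = -0.2818, p = 0.401145, fail to reject H0 at alpha = 0.1.


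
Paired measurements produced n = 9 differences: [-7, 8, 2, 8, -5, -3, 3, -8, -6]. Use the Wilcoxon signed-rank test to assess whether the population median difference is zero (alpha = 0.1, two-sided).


Step 1: Drop any zero differences (none here) and take |d_i|.
|d| = [7, 8, 2, 8, 5, 3, 3, 8, 6]
Step 2: Midrank |d_i| (ties get averaged ranks).
ranks: |7|->6, |8|->8, |2|->1, |8|->8, |5|->4, |3|->2.5, |3|->2.5, |8|->8, |6|->5
Step 3: Attach original signs; sum ranks with positive sign and with negative sign.
W+ = 8 + 1 + 8 + 2.5 = 19.5
W- = 6 + 4 + 2.5 + 8 + 5 = 25.5
(Check: W+ + W- = 45 should equal n(n+1)/2 = 45.)
Step 4: Test statistic W = min(W+, W-) = 19.5.
Step 5: Ties in |d|, so use the tie-corrected normal approximation.
        E[W] = n(n+1)/4 = 9*10/4 = 22.5.
        Tie groups: |d|=3 (t=2), |d|=8 (t=3); sum(t^3 - t) = 30.
        Var[W] = n(n+1)(2n+1)/24 - sum(t^3-t)/48 = 1710/24 - 30/48 = 70.625.
        z = (W - E[W]) / sqrt(Var[W]) = (19.5 - 22.5) / 8.4039 = -0.3570.
        Two-sided p = 2*Phi(z) = 0.721108.
Step 6: alpha = 0.1. fail to reject H0.

W+ = 19.5, W- = 25.5, W = min = 19.5, p = 0.721108, fail to reject H0.


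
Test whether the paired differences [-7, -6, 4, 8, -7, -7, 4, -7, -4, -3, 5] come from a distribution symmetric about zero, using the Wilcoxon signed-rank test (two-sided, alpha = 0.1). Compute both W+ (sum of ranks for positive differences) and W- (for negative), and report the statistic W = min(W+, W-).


Step 1: Drop any zero differences (none here) and take |d_i|.
|d| = [7, 6, 4, 8, 7, 7, 4, 7, 4, 3, 5]
Step 2: Midrank |d_i| (ties get averaged ranks).
ranks: |7|->8.5, |6|->6, |4|->3, |8|->11, |7|->8.5, |7|->8.5, |4|->3, |7|->8.5, |4|->3, |3|->1, |5|->5
Step 3: Attach original signs; sum ranks with positive sign and with negative sign.
W+ = 3 + 11 + 3 + 5 = 22
W- = 8.5 + 6 + 8.5 + 8.5 + 8.5 + 3 + 1 = 44
(Check: W+ + W- = 66 should equal n(n+1)/2 = 66.)
Step 4: Test statistic W = min(W+, W-) = 22.
Step 5: Ties in |d|, so use the tie-corrected normal approximation.
        E[W] = n(n+1)/4 = 11*12/4 = 33.
        Tie groups: |d|=4 (t=3), |d|=7 (t=4); sum(t^3 - t) = 84.
        Var[W] = n(n+1)(2n+1)/24 - sum(t^3-t)/48 = 3036/24 - 84/48 = 124.75.
        z = (W - E[W]) / sqrt(Var[W]) = (22 - 33) / 11.1692 = -0.9849.
        Two-sided p = 2*Phi(z) = 0.324695.
Step 6: alpha = 0.1. fail to reject H0.

W+ = 22, W- = 44, W = min = 22, p = 0.324695, fail to reject H0.


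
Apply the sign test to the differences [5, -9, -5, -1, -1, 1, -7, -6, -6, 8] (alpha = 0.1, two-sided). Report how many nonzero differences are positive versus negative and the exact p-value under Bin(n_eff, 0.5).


Step 1: Discard zero differences. Original n = 10; n_eff = number of nonzero differences = 10.
Nonzero differences (with sign): +5, -9, -5, -1, -1, +1, -7, -6, -6, +8
Step 2: Count signs: positive = 3, negative = 7.
Step 3: Under H0: P(positive) = 0.5, so the number of positives S ~ Bin(10, 0.5).
Step 4: Two-sided exact p-value = sum of Bin(10,0.5) probabilities at or below the observed probability = 0.343750.
Step 5: alpha = 0.1. fail to reject H0.

n_eff = 10, pos = 3, neg = 7, p = 0.343750, fail to reject H0.


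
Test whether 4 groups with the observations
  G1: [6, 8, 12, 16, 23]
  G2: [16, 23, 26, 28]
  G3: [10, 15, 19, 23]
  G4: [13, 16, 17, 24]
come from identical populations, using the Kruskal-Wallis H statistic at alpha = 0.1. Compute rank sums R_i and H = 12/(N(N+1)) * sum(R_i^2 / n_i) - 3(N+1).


Step 1: Combine all N = 17 observations and assign midranks.
sorted (value, group, rank): (6,G1,1), (8,G1,2), (10,G3,3), (12,G1,4), (13,G4,5), (15,G3,6), (16,G1,8), (16,G2,8), (16,G4,8), (17,G4,10), (19,G3,11), (23,G1,13), (23,G2,13), (23,G3,13), (24,G4,15), (26,G2,16), (28,G2,17)
Step 2: Sum ranks within each group.
R_1 = 28 (n_1 = 5)
R_2 = 54 (n_2 = 4)
R_3 = 33 (n_3 = 4)
R_4 = 38 (n_4 = 4)
Step 3: H = 12/(N(N+1)) * sum(R_i^2/n_i) - 3(N+1)
     = 12/(17*18) * (28^2/5 + 54^2/4 + 33^2/4 + 38^2/4) - 3*18
     = 0.039216 * 1519.05 - 54
     = 5.570588.
Step 4: Ties present; correction factor C = 1 - 48/(17^3 - 17) = 0.990196. Corrected H = 5.570588 / 0.990196 = 5.625743.
Step 5: Under H0, H ~ chi^2(3); p-value = 0.131308.
Step 6: alpha = 0.1. fail to reject H0.

H = 5.6257, df = 3, p = 0.131308, fail to reject H0.


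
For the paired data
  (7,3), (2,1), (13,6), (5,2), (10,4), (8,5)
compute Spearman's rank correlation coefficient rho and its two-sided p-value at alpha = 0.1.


Step 1: Rank x and y separately (midranks; no ties here).
rank(x): 7->3, 2->1, 13->6, 5->2, 10->5, 8->4
rank(y): 3->3, 1->1, 6->6, 2->2, 4->4, 5->5
Step 2: d_i = R_x(i) - R_y(i); compute d_i^2.
  (3-3)^2=0, (1-1)^2=0, (6-6)^2=0, (2-2)^2=0, (5-4)^2=1, (4-5)^2=1
sum(d^2) = 2.
Step 3: rho = 1 - 6*2 / (6*(6^2 - 1)) = 1 - 12/210 = 0.942857.
Step 4: Under H0, t = rho * sqrt((n-2)/(1-rho^2)) = 5.6595 ~ t(4).
Step 5: Two-sided p-value from the t-distribution with 4 df = 0.004805.
Step 6: alpha = 0.1. reject H0.

rho = 0.9429, p = 0.004805, reject H0 at alpha = 0.1.


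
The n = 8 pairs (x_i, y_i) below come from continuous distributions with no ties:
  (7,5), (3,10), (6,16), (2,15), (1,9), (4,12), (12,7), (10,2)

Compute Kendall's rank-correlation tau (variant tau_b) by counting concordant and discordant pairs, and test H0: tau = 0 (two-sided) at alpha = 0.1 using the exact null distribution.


Step 1: Enumerate the 28 unordered pairs (i,j) with i<j and classify each by sign(x_j-x_i) * sign(y_j-y_i).
  (1,2):dx=-4,dy=+5->D; (1,3):dx=-1,dy=+11->D; (1,4):dx=-5,dy=+10->D; (1,5):dx=-6,dy=+4->D
  (1,6):dx=-3,dy=+7->D; (1,7):dx=+5,dy=+2->C; (1,8):dx=+3,dy=-3->D; (2,3):dx=+3,dy=+6->C
  (2,4):dx=-1,dy=+5->D; (2,5):dx=-2,dy=-1->C; (2,6):dx=+1,dy=+2->C; (2,7):dx=+9,dy=-3->D
  (2,8):dx=+7,dy=-8->D; (3,4):dx=-4,dy=-1->C; (3,5):dx=-5,dy=-7->C; (3,6):dx=-2,dy=-4->C
  (3,7):dx=+6,dy=-9->D; (3,8):dx=+4,dy=-14->D; (4,5):dx=-1,dy=-6->C; (4,6):dx=+2,dy=-3->D
  (4,7):dx=+10,dy=-8->D; (4,8):dx=+8,dy=-13->D; (5,6):dx=+3,dy=+3->C; (5,7):dx=+11,dy=-2->D
  (5,8):dx=+9,dy=-7->D; (6,7):dx=+8,dy=-5->D; (6,8):dx=+6,dy=-10->D; (7,8):dx=-2,dy=-5->C
Step 2: C = 10, D = 18, total pairs = 28.
Step 3: tau = (C - D)/(n(n-1)/2) = (10 - 18)/28 = -0.285714.
Step 4: Exact two-sided p-value (enumerate n! = 40320 permutations of y under H0): p = 0.398760.
Step 5: alpha = 0.1. fail to reject H0.

tau_b = -0.2857 (C=10, D=18), p = 0.398760, fail to reject H0.


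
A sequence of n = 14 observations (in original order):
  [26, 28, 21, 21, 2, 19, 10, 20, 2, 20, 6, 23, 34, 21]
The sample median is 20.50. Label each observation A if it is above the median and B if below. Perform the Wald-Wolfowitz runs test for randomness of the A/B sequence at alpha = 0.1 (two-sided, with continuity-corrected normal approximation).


Step 1: Compute median = 20.50; label A = above, B = below.
Labels in order: AAAABBBBBBBAAA  (n_A = 7, n_B = 7)
Step 2: Count runs R = 3.
Step 3: Under H0 (random ordering), E[R] = 2*n_A*n_B/(n_A+n_B) + 1 = 2*7*7/14 + 1 = 8.0000.
        Var[R] = 2*n_A*n_B*(2*n_A*n_B - n_A - n_B) / ((n_A+n_B)^2 * (n_A+n_B-1)) = 8232/2548 = 3.2308.
        SD[R] = 1.7974.
Step 4: Continuity-corrected z = (R + 0.5 - E[R]) / SD[R] = (3 + 0.5 - 8.0000) / 1.7974 = -2.5036.
Step 5: Two-sided p-value via normal approximation = 2*(1 - Phi(|z|)) = 0.012295.
Step 6: alpha = 0.1. reject H0.

R = 3, z = -2.5036, p = 0.012295, reject H0.


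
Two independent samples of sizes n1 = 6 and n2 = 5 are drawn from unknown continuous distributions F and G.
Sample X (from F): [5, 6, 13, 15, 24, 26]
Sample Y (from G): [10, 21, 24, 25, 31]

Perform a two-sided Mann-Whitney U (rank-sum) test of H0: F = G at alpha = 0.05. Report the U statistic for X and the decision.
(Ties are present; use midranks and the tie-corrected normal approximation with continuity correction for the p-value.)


Step 1: Combine and sort all 11 observations; assign midranks.
sorted (value, group): (5,X), (6,X), (10,Y), (13,X), (15,X), (21,Y), (24,X), (24,Y), (25,Y), (26,X), (31,Y)
ranks: 5->1, 6->2, 10->3, 13->4, 15->5, 21->6, 24->7.5, 24->7.5, 25->9, 26->10, 31->11
Step 2: Rank sum for X: R1 = 1 + 2 + 4 + 5 + 7.5 + 10 = 29.5.
Step 3: U_X = R1 - n1(n1+1)/2 = 29.5 - 6*7/2 = 29.5 - 21 = 8.5.
       U_Y = n1*n2 - U_X = 30 - 8.5 = 21.5.
Step 4: Ties are present, so use the tie-corrected normal approximation (with continuity correction) for the p-value.
Step 5: p-value = 0.272229; compare to alpha = 0.05. fail to reject H0.

U_X = 8.5, p = 0.272229, fail to reject H0 at alpha = 0.05.


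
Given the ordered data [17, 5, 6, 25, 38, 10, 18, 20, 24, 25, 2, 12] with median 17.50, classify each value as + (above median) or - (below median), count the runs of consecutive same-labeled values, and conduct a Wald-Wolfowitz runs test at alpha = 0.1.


Step 1: Compute median = 17.50; label A = above, B = below.
Labels in order: BBBAABAAAABB  (n_A = 6, n_B = 6)
Step 2: Count runs R = 5.
Step 3: Under H0 (random ordering), E[R] = 2*n_A*n_B/(n_A+n_B) + 1 = 2*6*6/12 + 1 = 7.0000.
        Var[R] = 2*n_A*n_B*(2*n_A*n_B - n_A - n_B) / ((n_A+n_B)^2 * (n_A+n_B-1)) = 4320/1584 = 2.7273.
        SD[R] = 1.6514.
Step 4: Continuity-corrected z = (R + 0.5 - E[R]) / SD[R] = (5 + 0.5 - 7.0000) / 1.6514 = -0.9083.
Step 5: Two-sided p-value via normal approximation = 2*(1 - Phi(|z|)) = 0.363722.
Step 6: alpha = 0.1. fail to reject H0.

R = 5, z = -0.9083, p = 0.363722, fail to reject H0.


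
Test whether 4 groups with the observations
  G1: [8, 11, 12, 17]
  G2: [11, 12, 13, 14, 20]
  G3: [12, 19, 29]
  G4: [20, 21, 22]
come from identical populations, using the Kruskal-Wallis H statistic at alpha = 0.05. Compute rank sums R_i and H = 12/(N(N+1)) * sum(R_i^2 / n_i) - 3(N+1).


Step 1: Combine all N = 15 observations and assign midranks.
sorted (value, group, rank): (8,G1,1), (11,G1,2.5), (11,G2,2.5), (12,G1,5), (12,G2,5), (12,G3,5), (13,G2,7), (14,G2,8), (17,G1,9), (19,G3,10), (20,G2,11.5), (20,G4,11.5), (21,G4,13), (22,G4,14), (29,G3,15)
Step 2: Sum ranks within each group.
R_1 = 17.5 (n_1 = 4)
R_2 = 34 (n_2 = 5)
R_3 = 30 (n_3 = 3)
R_4 = 38.5 (n_4 = 3)
Step 3: H = 12/(N(N+1)) * sum(R_i^2/n_i) - 3(N+1)
     = 12/(15*16) * (17.5^2/4 + 34^2/5 + 30^2/3 + 38.5^2/3) - 3*16
     = 0.050000 * 1101.85 - 48
     = 7.092292.
Step 4: Ties present; correction factor C = 1 - 36/(15^3 - 15) = 0.989286. Corrected H = 7.092292 / 0.989286 = 7.169103.
Step 5: Under H0, H ~ chi^2(3); p-value = 0.066699.
Step 6: alpha = 0.05. fail to reject H0.

H = 7.1691, df = 3, p = 0.066699, fail to reject H0.
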